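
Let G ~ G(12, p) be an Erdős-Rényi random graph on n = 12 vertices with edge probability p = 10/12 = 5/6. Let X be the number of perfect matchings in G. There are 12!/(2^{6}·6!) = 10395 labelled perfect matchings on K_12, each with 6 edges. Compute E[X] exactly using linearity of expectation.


K_12 has 12!/(2^{6}·6!) = 10395 labelled perfect matchings.
For each such perfect matching H, let X_H = 1 if all 6 edges of H are present in G. Then P[X_H = 1] = p^{6} = (5/6)^{6} = 15625/46656.
By linearity: E[X] = Σ_H E[X_H] = 10395 · p^{6} = 10395 · 15625/46656 = 6015625/1728.
Numerically: E[X] ≈ 3481.3.

E[X] = 10395 · (5/6)^{6} = 6015625/1728 ≈ 3481.3.


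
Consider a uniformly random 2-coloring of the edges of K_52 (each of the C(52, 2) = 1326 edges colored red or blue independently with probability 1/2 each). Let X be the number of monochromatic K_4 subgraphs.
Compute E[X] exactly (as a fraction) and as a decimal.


Let X = Σ_S X_S over the C(52, 4) = 270725 subsets S of size 4, where X_S = 1 if the K_4 on S is monochromatic.
For a fixed S, the K_4 on S has C(4, 2) = 6 edges. P[all 6 edges red] = (1/2)^6, and likewise for blue, so P[monochromatic] = 2·(1/2)^6 = 2^{1 − 6} = 1/32.
Summing: E[X] = C(52, 4) · 2^{1 − 6} = 270725 · 1/32 = 270725/32.
Numerically: E[X] ≈ 8460.15625.

E[X] = C(52,4)·2^(1−C(4,2)) = 270725/32 ≈ 8460.15625.


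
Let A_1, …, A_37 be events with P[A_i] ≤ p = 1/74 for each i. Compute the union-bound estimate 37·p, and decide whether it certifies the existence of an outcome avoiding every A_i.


Union bound: P[∪_{i=1}^{37} A_i] ≤ Σ_i P[A_i] ≤ 37·p = 37·(1/74) = 1/2.
Numerically: 1/2 ≈ 0.50000.
Is 1/2 < 1? YES.
Since P[∪ A_i] ≤ 1/2 < 1, the complement has P[∩ A_i^c] ≥ 1 − 1/2 = 1/2 > 0, so some outcome avoids every A_i.

37·p = 1/2 ≈ 0.50000; existence CERTIFIED by the union bound.


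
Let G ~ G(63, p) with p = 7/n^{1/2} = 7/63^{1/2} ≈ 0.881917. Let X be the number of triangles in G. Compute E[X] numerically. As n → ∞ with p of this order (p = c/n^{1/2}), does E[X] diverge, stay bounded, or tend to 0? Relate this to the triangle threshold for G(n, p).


Number of potential triangles: C(63, 3) = 39711.
Each occurs with probability p³ ≈ (0.881917)³ ≈ 6.85935525e-01.
By linearity: E[X] = C(63, 3)·p³ ≈ 39711 · 6.85935525e-01 ≈ 27239.185637.
Since α = 1/2 < 1, p = c/n^{1/2} ≫ 1/n is above the triangle threshold p ~ 1/n. Asymptotically E[X] ~ (c³/6)·n^{3(1−α)} = (7³/6)·n^{1.5} → ∞; triangles are abundant w.h.p.

E[X] ≈ 27239.185637; in regime p = Θ(1/n^{1/2}) E[X] diverges (above the triangle threshold p ~ 1/n).


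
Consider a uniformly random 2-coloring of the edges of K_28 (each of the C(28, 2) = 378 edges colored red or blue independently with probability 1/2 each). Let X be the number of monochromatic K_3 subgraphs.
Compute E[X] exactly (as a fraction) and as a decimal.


Let X = Σ_S X_S over the C(28, 3) = 3276 subsets S of size 3, where X_S = 1 if the K_3 on S is monochromatic.
For a fixed S, the K_3 on S has C(3, 2) = 3 edges. P[all 3 edges red] = (1/2)^3, and likewise for blue, so P[monochromatic] = 2·(1/2)^3 = 2^{1 − 3} = 1/4.
Summing: E[X] = C(28, 3) · 2^{1 − 3} = 3276 · 1/4 = 819.
Numerically: E[X] ≈ 819.0000.

E[X] = C(28,3)·2^(1−C(3,2)) = 819 ≈ 819.0000.


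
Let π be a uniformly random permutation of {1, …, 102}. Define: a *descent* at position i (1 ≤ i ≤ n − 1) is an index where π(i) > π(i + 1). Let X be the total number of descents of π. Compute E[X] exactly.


Write X = Σ X_I over i = 1, …, 101, with X_I the indicator of one descent.
There are 101 indicators.
For each fixed i, the pair (π(i), π(i+1)) is a uniformly random ordered pair of distinct values from {1, …, 102}; by symmetry P[π(i) > π(i+1)] = 1/2.
By linearity: E[X] = 101 · (1/2) = (102 − 1) · (1/2) = 101/2 ≈ 50.500000.

E[X] = 101/2 = 50.500000.


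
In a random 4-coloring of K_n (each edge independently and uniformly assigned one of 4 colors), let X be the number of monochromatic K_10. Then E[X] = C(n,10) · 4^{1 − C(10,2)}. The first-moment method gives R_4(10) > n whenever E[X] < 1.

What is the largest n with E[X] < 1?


We need C(n, 10) · 4^{1 − 45} < 1, i.e. C(n, 10) < 4^{45 − 1} = 309485009821345068724781056.
Check values of n near the boundary:
  n = 2019: C(2019, 10) = 303322949179835278009229628; 303322949179835278009229628 < 309485009821345068724781056? YES
  n = 2020: C(2020, 10) = 304832018578739931133653656; 304832018578739931133653656 < 309485009821345068724781056? YES
  n = 2021: C(2021, 10) = 306347841644770462864800616; 306347841644770462864800616 < 309485009821345068724781056? YES
  n = 2022: C(2022, 10) = 307870445231474093395937796; 307870445231474093395937796 < 309485009821345068724781056? YES
  n = 2023: C(2023, 10) = 309399856285778485315440716; 309399856285778485315440716 < 309485009821345068724781056? YES
  n = 2024: C(2024, 10) = 310936101848269937576192656; 310936101848269937576192656 < 309485009821345068724781056? NO
  n = 2025: C(2025, 10) = 312479209053472269772600560; 312479209053472269772600560 < 309485009821345068724781056? NO
The largest n with C(n, 10) < 309485009821345068724781056 is n = 2023 (where E[X] = 77349964071444621328860179/77371252455336267181195264 ≈ 0.9997). Hence R_4(10) > 2023, i.e. R_4(10) ≥ 2024.

Largest n = 2023; hence R_4(10) > 2023.


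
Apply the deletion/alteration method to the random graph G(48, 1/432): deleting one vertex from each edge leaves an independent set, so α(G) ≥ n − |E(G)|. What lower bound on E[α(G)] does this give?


E[|E(G)|] = C(48, 2)·p = 1128 · (1/432) = 47/18.
E[α(G)] ≥ n − E[|E(G)|] = 48 − 47/18 = 817/18.
Numerically: ≈ 45.3889.
(This is only a lower bound; the true E[α(G)] may be larger.)

E[α(G)] ≥ 817/18 ≈ 45.3889.


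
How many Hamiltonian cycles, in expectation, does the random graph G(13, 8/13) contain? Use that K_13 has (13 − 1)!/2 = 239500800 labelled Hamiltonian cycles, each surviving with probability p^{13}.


K_13 has (13 − 1)!/2 = 239500800 labelled Hamiltonian cycles.
For each such Hamiltonian cycle H, let X_H = 1 if all 13 edges of H are present in G. Then P[X_H = 1] = p^{13} = (8/13)^{13} = 549755813888/302875106592253.
By linearity of expectation: E[X] = Σ_H E[X_H] = 239500800 · p^{13} = 239500800 · 549755813888/302875106592253 = 131666957230827110400/302875106592253.
Numerically: E[X] ≈ 4.35e+05.

E[X] = 239500800 · (8/13)^{13} = 131666957230827110400/302875106592253 ≈ 4.35e+05.


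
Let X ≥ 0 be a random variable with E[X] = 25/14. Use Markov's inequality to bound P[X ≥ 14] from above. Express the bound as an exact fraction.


μ = E[X] = 25/14, a = 14.
Markov: P[X ≥ 14] ≤ μ/a = (25/14)/14 = 25/196.
Numerically: ≈ 0.127551.
(Since a = 14 > μ = 1.785714, the bound 25/196 is < 1 and informative.)

P[X ≥ 14] ≤ 25/196 ≈ 0.127551.


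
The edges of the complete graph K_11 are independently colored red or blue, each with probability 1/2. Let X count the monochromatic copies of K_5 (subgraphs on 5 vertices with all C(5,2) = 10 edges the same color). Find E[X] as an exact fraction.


Let X = Σ_S X_S over the C(11, 5) = 462 subsets S of size 5, where X_S = 1 if the K_5 on S is monochromatic.
For a fixed S, the K_5 on S has C(5, 2) = 10 edges. P[all 10 edges red] = (1/2)^10, and likewise for blue, so P[monochromatic] = 2·(1/2)^10 = 2^{1 − 10} = 1/512.
Summing: E[X] = C(11, 5) · 2^{1 − 10} = 462 · 1/512 = 231/256.
Numerically: E[X] ≈ 0.90234.

E[X] = C(11,5)·2^(1−C(5,2)) = 231/256 ≈ 0.90234.


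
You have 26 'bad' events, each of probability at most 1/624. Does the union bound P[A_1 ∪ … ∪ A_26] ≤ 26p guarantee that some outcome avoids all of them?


Union bound: P[∪_{i=1}^{26} A_i] ≤ Σ_i P[A_i] ≤ 26·p = 26·(1/624) = 1/24.
Numerically: 1/24 ≈ 0.0417.
Is 1/24 < 1? YES.
Since P[∪ A_i] ≤ 1/24 < 1, the complement has P[∩ A_i^c] ≥ 1 − 1/24 = 23/24 > 0, so some outcome avoids every A_i.

26·p = 1/24 ≈ 0.0417; existence CERTIFIED by the union bound.


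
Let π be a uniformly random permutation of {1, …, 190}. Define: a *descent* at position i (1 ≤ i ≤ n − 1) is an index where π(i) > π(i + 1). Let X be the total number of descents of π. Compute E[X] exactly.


Write X = Σ X_I over i = 1, …, 189, with X_I the indicator of one descent.
There are 189 indicators.
For each fixed i, the pair (π(i), π(i+1)) is a uniformly random ordered pair of distinct values from {1, …, 190}; by symmetry P[π(i) > π(i+1)] = 1/2.
By linearity: E[X] = 189 · (1/2) = (190 − 1) · (1/2) = 189/2 ≈ 94.50000.

E[X] = 189/2 = 94.50000.


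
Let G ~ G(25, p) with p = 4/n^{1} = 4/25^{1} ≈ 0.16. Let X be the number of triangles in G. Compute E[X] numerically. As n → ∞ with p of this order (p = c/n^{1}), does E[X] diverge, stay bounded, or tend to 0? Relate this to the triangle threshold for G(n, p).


Number of potential triangles: C(25, 3) = 2300.
Each occurs with probability p³ ≈ (0.16)³ ≈ 4.09600000e-03.
By linearity: E[X] = C(25, 3)·p³ ≈ 2300 · 4.09600000e-03 ≈ 9.420800.
Here α = 1, so p = 4/n is exactly at the triangle threshold p ~ 1/n. Asymptotically E[X] → c³/6 = 4³/6 = 32/3 ≈ 10.666667, a bounded constant. In this regime the triangle count is asymptotically Poisson(c³/6).

E[X] ≈ 9.420800; in regime p = Θ(1/n^{1}) E[X] stays bounded (at the triangle threshold p ~ 1/n).


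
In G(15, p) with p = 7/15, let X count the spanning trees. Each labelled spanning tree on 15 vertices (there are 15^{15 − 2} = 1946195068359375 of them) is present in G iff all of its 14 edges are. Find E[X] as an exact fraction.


K_15 has 15^{15 − 2} = 1946195068359375 labelled spanning trees.
For each such spanning tree H, let X_H = 1 if all 14 edges of H are present in G. Then P[X_H = 1] = p^{14} = (7/15)^{14} = 678223072849/29192926025390625.
By linearity: E[X] = Σ_H E[X_H] = 1946195068359375 · p^{14} = 1946195068359375 · 678223072849/29192926025390625 = 678223072849/15.
Numerically: E[X] ≈ 4.521e+10.

E[X] = 1946195068359375 · (7/15)^{14} = 678223072849/15 ≈ 4.521e+10.


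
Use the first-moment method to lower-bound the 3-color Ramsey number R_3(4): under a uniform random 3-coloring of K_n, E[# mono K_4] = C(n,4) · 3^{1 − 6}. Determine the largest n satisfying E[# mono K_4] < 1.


We need C(n, 4) · 3^{1 − 6} < 1, i.e. C(n, 4) < 3^{6 − 1} = 243.
Check values of n near the boundary:
  n = 4: C(4, 4) = 1; 1 < 243? YES
  n = 5: C(5, 4) = 5; 5 < 243? YES
  n = 6: C(6, 4) = 15; 15 < 243? YES
  n = 7: C(7, 4) = 35; 35 < 243? YES
  n = 8: C(8, 4) = 70; 70 < 243? YES
  n = 9: C(9, 4) = 126; 126 < 243? YES
  n = 10: C(10, 4) = 210; 210 < 243? YES
  n = 11: C(11, 4) = 330; 330 < 243? NO
  n = 12: C(12, 4) = 495; 495 < 243? NO
  n = 13: C(13, 4) = 715; 715 < 243? NO
The largest n with C(n, 4) < 243 is n = 10 (where E[X] = 70/81 ≈ 0.86420). Hence R_3(4) > 10, i.e. R_3(4) ≥ 11.

Largest n = 10; hence R_3(4) > 10.


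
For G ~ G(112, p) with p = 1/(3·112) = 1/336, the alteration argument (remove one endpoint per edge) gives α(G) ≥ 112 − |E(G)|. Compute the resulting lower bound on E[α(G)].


E[|E(G)|] = C(112, 2)·p = 6216 · (1/336) = 37/2.
E[α(G)] ≥ n − E[|E(G)|] = 112 − 37/2 = 187/2.
Numerically: ≈ 93.500000.
(This is only a lower bound; the true E[α(G)] may be larger.)

E[α(G)] ≥ 187/2 ≈ 93.500000.


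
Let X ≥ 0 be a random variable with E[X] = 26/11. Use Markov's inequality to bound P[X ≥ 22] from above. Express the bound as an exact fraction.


μ = E[X] = 26/11, a = 22.
Markov: P[X ≥ 22] ≤ μ/a = (26/11)/22 = 13/121.
Numerically: ≈ 0.10744.
(Since a = 22 > μ = 2.36364, the bound 13/121 is < 1 and informative.)

P[X ≥ 22] ≤ 13/121 ≈ 0.10744.


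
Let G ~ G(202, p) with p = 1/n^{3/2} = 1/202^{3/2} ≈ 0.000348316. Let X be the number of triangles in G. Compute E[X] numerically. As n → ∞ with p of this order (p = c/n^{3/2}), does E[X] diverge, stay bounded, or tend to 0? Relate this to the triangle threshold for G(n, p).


Number of potential triangles: C(202, 3) = 1353400.
Each occurs with probability p³ ≈ (0.000348316)³ ≈ 4.22589632e-11.
By linearity: E[X] = C(202, 3)·p³ ≈ 1353400 · 4.22589632e-11 ≈ 0.000057.
Since α = 3/2 > 1, p = c/n^{3/2} = o(1/n) is below the triangle threshold p ~ 1/n. Asymptotically E[X] ~ (c³/6)·n^{3(1−α)} = (1³/6)·n^{-1.5} → 0, so by Markov's inequality G has no triangles w.h.p.

E[X] ≈ 0.000057; in regime p = Θ(1/n^{3/2}) E[X] tends to 0 (below the triangle threshold p ~ 1/n).


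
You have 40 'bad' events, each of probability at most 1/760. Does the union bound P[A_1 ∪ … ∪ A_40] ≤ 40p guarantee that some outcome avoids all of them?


Union bound: P[∪_{i=1}^{40} A_i] ≤ Σ_i P[A_i] ≤ 40·p = 40·(1/760) = 1/19.
Numerically: 1/19 ≈ 0.053.
Is 1/19 < 1? YES.
Since P[∪ A_i] ≤ 1/19 < 1, the complement has P[∩ A_i^c] ≥ 1 − 1/19 = 18/19 > 0, so some outcome avoids every A_i.

40·p = 1/19 ≈ 0.053; existence CERTIFIED by the union bound.


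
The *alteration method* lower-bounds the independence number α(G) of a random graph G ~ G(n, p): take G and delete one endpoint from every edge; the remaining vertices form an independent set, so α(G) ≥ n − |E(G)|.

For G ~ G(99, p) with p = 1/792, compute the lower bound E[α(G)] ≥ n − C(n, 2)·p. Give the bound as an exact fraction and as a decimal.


E[|E(G)|] = C(99, 2)·p = 4851 · (1/792) = 49/8.
E[α(G)] ≥ n − E[|E(G)|] = 99 − 49/8 = 743/8.
Numerically: ≈ 92.875000.
(This is only a lower bound; the true E[α(G)] may be larger.)

E[α(G)] ≥ 743/8 ≈ 92.875000.


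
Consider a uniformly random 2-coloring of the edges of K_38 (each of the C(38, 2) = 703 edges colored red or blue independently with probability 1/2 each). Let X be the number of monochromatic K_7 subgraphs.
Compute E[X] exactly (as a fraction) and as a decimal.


Let X = Σ_S X_S over the C(38, 7) = 12620256 subsets S of size 7, where X_S = 1 if the K_7 on S is monochromatic.
For a fixed S, the K_7 on S has C(7, 2) = 21 edges. P[all 21 edges red] = (1/2)^21, and likewise for blue, so P[monochromatic] = 2·(1/2)^21 = 2^{1 − 21} = 1/1048576.
By linearity of expectation: E[X] = C(38, 7) · 2^{1 − 21} = 12620256 · 1/1048576 = 394383/32768.
Numerically: E[X] ≈ 12.03561.

E[X] = C(38,7)·2^(1−C(7,2)) = 394383/32768 ≈ 12.03561.


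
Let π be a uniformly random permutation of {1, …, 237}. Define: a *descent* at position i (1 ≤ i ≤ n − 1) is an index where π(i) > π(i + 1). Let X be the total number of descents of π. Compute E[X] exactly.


Write X = Σ X_I over i = 1, …, 236, with X_I the indicator of one descent.
There are 236 indicators.
For each fixed i, the pair (π(i), π(i+1)) is a uniformly random ordered pair of distinct values from {1, …, 237}; by symmetry P[π(i) > π(i+1)] = 1/2.
By linearity: E[X] = 236 · (1/2) = (237 − 1) · (1/2) = 118 ≈ 118.0000.

E[X] = 118 = 118.0000.


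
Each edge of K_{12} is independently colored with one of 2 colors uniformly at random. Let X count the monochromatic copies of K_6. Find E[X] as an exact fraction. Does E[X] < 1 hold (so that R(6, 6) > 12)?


E[X] = C(12, 6) · 2^{1 − 15} = 924 · 2^{−14} = 924/16384.
As a reduced fraction: E[X] = 231/4096 ≈ 0.0564.
Is E[X] < 1? YES.
Since E[X] < 1, there exists a 2-coloring of K_{12} with no monochromatic K_6; hence R(6, 6) > 12.

E[X] = 231/4096 ≈ 0.0564; E[X] < 1, so R(6, 6) > 12.


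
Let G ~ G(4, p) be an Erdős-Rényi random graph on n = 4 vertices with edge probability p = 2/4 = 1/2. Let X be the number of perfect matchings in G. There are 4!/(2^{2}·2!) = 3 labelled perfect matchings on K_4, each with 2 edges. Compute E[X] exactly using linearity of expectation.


K_4 has 4!/(2^{2}·2!) = 3 labelled perfect matchings.
For each such perfect matching H, let X_H = 1 if all 2 edges of H are present in G. Then P[X_H = 1] = p^{2} = (1/2)^{2} = 1/4.
Summing the indicators: E[X] = Σ_H E[X_H] = 3 · p^{2} = 3 · 1/4 = 3/4.
Numerically: E[X] ≈ 0.75.

E[X] = 3 · (1/2)^{2} = 3/4 ≈ 0.75.


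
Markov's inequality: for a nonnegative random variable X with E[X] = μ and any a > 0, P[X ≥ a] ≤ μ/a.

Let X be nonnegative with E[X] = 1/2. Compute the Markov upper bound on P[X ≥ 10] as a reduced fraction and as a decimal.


μ = E[X] = 1/2, a = 10.
Markov: P[X ≥ 10] ≤ μ/a = (1/2)/10 = 1/20.
Numerically: ≈ 0.0500.
(Since a = 10 > μ = 0.5000, the bound 1/20 is < 1 and informative.)

P[X ≥ 10] ≤ 1/20 ≈ 0.0500.


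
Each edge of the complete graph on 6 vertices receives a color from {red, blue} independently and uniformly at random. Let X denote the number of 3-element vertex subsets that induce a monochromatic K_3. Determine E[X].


Let X = Σ_S X_S over the C(6, 3) = 20 subsets S of size 3, where X_S = 1 if the K_3 on S is monochromatic.
For a fixed S, the K_3 on S has C(3, 2) = 3 edges. P[all 3 edges red] = (1/2)^3, and likewise for blue, so P[monochromatic] = 2·(1/2)^3 = 2^{1 − 3} = 1/4.
By linearity of expectation: E[X] = C(6, 3) · 2^{1 − 3} = 20 · 1/4 = 5.
Numerically: E[X] ≈ 5.0000.

E[X] = C(6,3)·2^(1−C(3,2)) = 5 ≈ 5.0000.


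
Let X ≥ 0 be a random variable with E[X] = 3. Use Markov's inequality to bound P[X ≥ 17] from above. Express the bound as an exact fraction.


μ = E[X] = 3, a = 17.
Markov: P[X ≥ 17] ≤ μ/a = (3)/17 = 3/17.
Numerically: ≈ 0.1765.
(Since a = 17 > μ = 3.0000, the bound 3/17 is < 1 and informative.)

P[X ≥ 17] ≤ 3/17 ≈ 0.1765.


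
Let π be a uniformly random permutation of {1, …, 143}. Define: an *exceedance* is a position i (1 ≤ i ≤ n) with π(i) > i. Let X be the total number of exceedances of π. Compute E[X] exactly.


Write X = Σ_{i=1}^{143} X_i, where X_i = 1_{π(i) > i}.
For each fixed i, π(i) is uniform over {1, …, 143} (marginal of a uniform permutation), so P[π(i) > i] = (n − i)/n. Summing: Σ_{i=1}^{143} (n − i)/n = (0 + 1 + … + 142)/143 = 143(143 − 1)/(2·143) = (143 − 1)/2.
Hence E[X] = Σ_{i=1}^{143} (143 − i)/143 = 71 ≈ 71.000.

E[X] = 71 = 71.000.


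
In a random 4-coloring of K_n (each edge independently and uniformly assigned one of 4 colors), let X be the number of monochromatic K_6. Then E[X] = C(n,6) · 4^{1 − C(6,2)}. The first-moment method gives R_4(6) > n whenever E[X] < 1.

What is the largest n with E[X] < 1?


We need C(n, 6) · 4^{1 − 15} < 1, i.e. C(n, 6) < 4^{15 − 1} = 268435456.
Check values of n near the boundary:
  n = 77: C(77, 6) = 237093780; 237093780 < 268435456? YES
  n = 78: C(78, 6) = 256851595; 256851595 < 268435456? YES
  n = 79: C(79, 6) = 277962685; 277962685 < 268435456? NO
  n = 80: C(80, 6) = 300500200; 300500200 < 268435456? NO
The largest n with C(n, 6) < 268435456 is n = 78 (where E[X] = 256851595/268435456 ≈ 0.957). Hence R_4(6) > 78, i.e. R_4(6) ≥ 79.

Largest n = 78; hence R_4(6) > 78.


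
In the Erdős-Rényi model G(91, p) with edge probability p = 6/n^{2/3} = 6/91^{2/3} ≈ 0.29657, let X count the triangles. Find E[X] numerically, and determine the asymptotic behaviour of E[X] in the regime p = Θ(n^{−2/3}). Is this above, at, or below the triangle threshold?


Number of potential triangles: C(91, 3) = 121485.
Each occurs with probability p³ ≈ (0.29657)³ ≈ 2.6083806e-02.
By linearity: E[X] = C(91, 3)·p³ ≈ 121485 · 2.6083806e-02 ≈ 3168.79121.
Since α = 2/3 < 1, p = c/n^{2/3} ≫ 1/n is above the triangle threshold p ~ 1/n. Asymptotically E[X] ~ (c³/6)·n^{3(1−α)} = (6³/6)·n^{1} → ∞; triangles are abundant w.h.p.

E[X] ≈ 3168.79121; in regime p = Θ(1/n^{2/3}) E[X] diverges (above the triangle threshold p ~ 1/n).


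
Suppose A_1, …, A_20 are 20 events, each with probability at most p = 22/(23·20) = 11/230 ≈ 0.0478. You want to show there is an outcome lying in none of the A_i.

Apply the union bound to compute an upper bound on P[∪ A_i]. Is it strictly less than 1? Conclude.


Union bound: P[∪_{i=1}^{20} A_i] ≤ Σ_i P[A_i] ≤ 20·p = 20·(11/230) = 22/23.
Numerically: 22/23 ≈ 0.9565.
Is 22/23 < 1? YES.
Since P[∪ A_i] ≤ 22/23 < 1, the complement has P[∩ A_i^c] ≥ 1 − 22/23 = 1/23 > 0, so some outcome avoids every A_i.

20·p = 22/23 ≈ 0.9565; existence CERTIFIED by the union bound.


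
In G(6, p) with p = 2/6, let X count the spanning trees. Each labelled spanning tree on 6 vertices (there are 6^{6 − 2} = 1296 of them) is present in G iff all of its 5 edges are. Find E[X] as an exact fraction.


K_6 has 6^{6 − 2} = 1296 labelled spanning trees.
For each such spanning tree H, let X_H = 1 if all 5 edges of H are present in G. Then P[X_H = 1] = p^{5} = (1/3)^{5} = 1/243.
Summing the indicators: E[X] = Σ_H E[X_H] = 1296 · p^{5} = 1296 · 1/243 = 16/3.
Numerically: E[X] ≈ 5.333.

E[X] = 1296 · (1/3)^{5} = 16/3 ≈ 5.333.


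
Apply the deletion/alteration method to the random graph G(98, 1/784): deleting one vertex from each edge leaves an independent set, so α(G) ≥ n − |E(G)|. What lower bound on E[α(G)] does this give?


E[|E(G)|] = C(98, 2)·p = 4753 · (1/784) = 97/16.
E[α(G)] ≥ n − E[|E(G)|] = 98 − 97/16 = 1471/16.
Numerically: ≈ 91.938.
(This is only a lower bound; the true E[α(G)] may be larger.)

E[α(G)] ≥ 1471/16 ≈ 91.938.


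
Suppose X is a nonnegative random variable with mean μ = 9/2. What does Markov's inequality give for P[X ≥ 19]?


μ = E[X] = 9/2, a = 19.
Markov: P[X ≥ 19] ≤ μ/a = (9/2)/19 = 9/38.
Numerically: ≈ 0.23684.
(Since a = 19 > μ = 4.50000, the bound 9/38 is < 1 and informative.)

P[X ≥ 19] ≤ 9/38 ≈ 0.23684.


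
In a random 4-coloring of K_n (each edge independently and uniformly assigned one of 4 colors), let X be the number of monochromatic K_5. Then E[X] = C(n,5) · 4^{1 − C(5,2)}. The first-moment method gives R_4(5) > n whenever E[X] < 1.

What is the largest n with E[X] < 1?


We need C(n, 5) · 4^{1 − 10} < 1, i.e. C(n, 5) < 4^{10 − 1} = 262144.
Check values of n near the boundary:
  n = 27: C(27, 5) = 80730; 80730 < 262144? YES
  n = 28: C(28, 5) = 98280; 98280 < 262144? YES
  n = 29: C(29, 5) = 118755; 118755 < 262144? YES
  n = 30: C(30, 5) = 142506; 142506 < 262144? YES
  n = 31: C(31, 5) = 169911; 169911 < 262144? YES
  n = 32: C(32, 5) = 201376; 201376 < 262144? YES
  n = 33: C(33, 5) = 237336; 237336 < 262144? YES
  n = 34: C(34, 5) = 278256; 278256 < 262144? NO
The largest n with C(n, 5) < 262144 is n = 33 (where E[X] = 29667/32768 ≈ 0.905365). Hence R_4(5) > 33, i.e. R_4(5) ≥ 34.

Largest n = 33; hence R_4(5) > 33.


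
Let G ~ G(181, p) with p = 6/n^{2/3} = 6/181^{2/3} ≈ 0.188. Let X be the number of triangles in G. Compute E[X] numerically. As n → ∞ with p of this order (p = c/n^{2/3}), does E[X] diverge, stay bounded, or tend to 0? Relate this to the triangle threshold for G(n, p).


Number of potential triangles: C(181, 3) = 971970.
Each occurs with probability p³ ≈ (0.188)³ ≈ 6.59321e-03.
By linearity: E[X] = C(181, 3)·p³ ≈ 971970 · 6.59321e-03 ≈ 6408.398.
Since α = 2/3 < 1, p = c/n^{2/3} ≫ 1/n is above the triangle threshold p ~ 1/n. Asymptotically E[X] ~ (c³/6)·n^{3(1−α)} = (6³/6)·n^{1} → ∞; triangles are abundant w.h.p.

E[X] ≈ 6408.398; in regime p = Θ(1/n^{2/3}) E[X] diverges (above the triangle threshold p ~ 1/n).


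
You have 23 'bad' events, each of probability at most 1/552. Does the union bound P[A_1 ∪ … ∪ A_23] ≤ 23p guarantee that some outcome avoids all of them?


Union bound: P[∪_{i=1}^{23} A_i] ≤ Σ_i P[A_i] ≤ 23·p = 23·(1/552) = 1/24.
Numerically: 1/24 ≈ 0.041667.
Is 1/24 < 1? YES.
Since P[∪ A_i] ≤ 1/24 < 1, the complement has P[∩ A_i^c] ≥ 1 − 1/24 = 23/24 > 0, so some outcome avoids every A_i.

23·p = 1/24 ≈ 0.041667; existence CERTIFIED by the union bound.


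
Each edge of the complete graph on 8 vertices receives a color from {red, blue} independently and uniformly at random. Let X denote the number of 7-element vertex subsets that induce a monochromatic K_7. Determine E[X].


Let X = Σ_S X_S over the C(8, 7) = 8 subsets S of size 7, where X_S = 1 if the K_7 on S is monochromatic.
For a fixed S, the K_7 on S has C(7, 2) = 21 edges. P[all 21 edges red] = (1/2)^21, and likewise for blue, so P[monochromatic] = 2·(1/2)^21 = 2^{1 − 21} = 1/1048576.
Summing: E[X] = C(8, 7) · 2^{1 − 21} = 8 · 1/1048576 = 1/131072.
Numerically: E[X] ≈ 0.000008.

E[X] = C(8,7)·2^(1−C(7,2)) = 1/131072 ≈ 0.000008.


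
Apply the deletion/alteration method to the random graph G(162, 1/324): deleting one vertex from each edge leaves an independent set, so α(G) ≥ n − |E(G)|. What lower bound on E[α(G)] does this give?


E[|E(G)|] = C(162, 2)·p = 13041 · (1/324) = 161/4.
E[α(G)] ≥ n − E[|E(G)|] = 162 − 161/4 = 487/4.
Numerically: ≈ 121.75000.
(This is only a lower bound; the true E[α(G)] may be larger.)

E[α(G)] ≥ 487/4 ≈ 121.75000.


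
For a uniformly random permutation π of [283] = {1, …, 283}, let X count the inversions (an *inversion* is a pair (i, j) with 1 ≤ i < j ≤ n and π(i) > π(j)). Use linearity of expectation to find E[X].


Write X = Σ X_I over the C(283, 2) = 39903 pairs i < j, with X_I the indicator of one inversion.
There are 39903 indicators.
For each fixed pair i < j, the values π(i) and π(j) are two distinct elements of {1, …, 283} in uniformly random order; by symmetry P[π(i) > π(j)] = 1/2.
By linearity: E[X] = 39903 · (1/2) = C(283, 2) · (1/2) = 39903/2 = 39903/2 ≈ 19951.500.

E[X] = 39903/2 = 19951.500.


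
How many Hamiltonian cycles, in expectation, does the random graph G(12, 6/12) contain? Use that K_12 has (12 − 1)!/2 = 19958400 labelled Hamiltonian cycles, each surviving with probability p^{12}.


K_12 has (12 − 1)!/2 = 19958400 labelled Hamiltonian cycles.
For each such Hamiltonian cycle H, let X_H = 1 if all 12 edges of H are present in G. Then P[X_H = 1] = p^{12} = (1/2)^{12} = 1/4096.
Summing the indicators: E[X] = Σ_H E[X_H] = 19958400 · p^{12} = 19958400 · 1/4096 = 155925/32.
Numerically: E[X] ≈ 4872.66.

E[X] = 19958400 · (1/2)^{12} = 155925/32 ≈ 4872.66.


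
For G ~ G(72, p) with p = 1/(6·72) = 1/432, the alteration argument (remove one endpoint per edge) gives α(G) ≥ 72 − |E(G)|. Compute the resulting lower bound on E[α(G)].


E[|E(G)|] = C(72, 2)·p = 2556 · (1/432) = 71/12.
E[α(G)] ≥ n − E[|E(G)|] = 72 − 71/12 = 793/12.
Numerically: ≈ 66.083333.
(This is only a lower bound; the true E[α(G)] may be larger.)

E[α(G)] ≥ 793/12 ≈ 66.083333.


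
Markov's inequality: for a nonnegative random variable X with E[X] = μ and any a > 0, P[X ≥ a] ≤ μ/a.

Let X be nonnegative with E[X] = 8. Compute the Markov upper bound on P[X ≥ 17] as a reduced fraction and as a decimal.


μ = E[X] = 8, a = 17.
Markov: P[X ≥ 17] ≤ μ/a = (8)/17 = 8/17.
Numerically: ≈ 0.47059.
(Since a = 17 > μ = 8.00000, the bound 8/17 is < 1 and informative.)

P[X ≥ 17] ≤ 8/17 ≈ 0.47059.


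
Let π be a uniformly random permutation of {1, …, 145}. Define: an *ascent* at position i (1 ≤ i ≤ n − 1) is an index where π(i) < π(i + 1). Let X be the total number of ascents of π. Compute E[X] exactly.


Write X = Σ X_I over i = 1, …, 144, with X_I the indicator of one ascent.
There are 144 indicators.
For each fixed i, the pair (π(i), π(i+1)) is a uniformly random ordered pair of distinct values from {1, …, 145}; by symmetry P[π(i) < π(i+1)] = 1/2.
By linearity: E[X] = 144 · (1/2) = (145 − 1) · (1/2) = 72 ≈ 72.000000.

E[X] = 72 = 72.000000.


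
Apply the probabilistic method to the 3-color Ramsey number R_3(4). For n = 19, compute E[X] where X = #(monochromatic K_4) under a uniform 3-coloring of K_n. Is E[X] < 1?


E[X] = C(19, 4) · 3^{1 − 6} = 3876 · 3^{−5} = 3876/243.
As a reduced fraction: E[X] = 1292/81 ≈ 15.9506173.
Is E[X] < 1? NO.
Since E[X] ≥ 1, the first-moment bound is inconclusive at n = 19; it does NOT by itself certify R_3(4) > 19.

E[X] = 1292/81 ≈ 15.9506173; E[X] ≥ 1; first-moment method inconclusive here.


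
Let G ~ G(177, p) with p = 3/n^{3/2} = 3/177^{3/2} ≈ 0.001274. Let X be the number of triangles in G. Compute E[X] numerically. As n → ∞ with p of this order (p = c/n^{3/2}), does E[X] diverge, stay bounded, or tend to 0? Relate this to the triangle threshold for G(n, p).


Number of potential triangles: C(177, 3) = 908600.
Each occurs with probability p³ ≈ (0.001274)³ ≈ 2.067684e-09.
By linearity: E[X] = C(177, 3)·p³ ≈ 908600 · 2.067684e-09 ≈ 0.0019.
Since α = 3/2 > 1, p = c/n^{3/2} = o(1/n) is below the triangle threshold p ~ 1/n. Asymptotically E[X] ~ (c³/6)·n^{3(1−α)} = (3³/6)·n^{-1.5} → 0, so by Markov's inequality G has no triangles w.h.p.

E[X] ≈ 0.0019; in regime p = Θ(1/n^{3/2}) E[X] tends to 0 (below the triangle threshold p ~ 1/n).


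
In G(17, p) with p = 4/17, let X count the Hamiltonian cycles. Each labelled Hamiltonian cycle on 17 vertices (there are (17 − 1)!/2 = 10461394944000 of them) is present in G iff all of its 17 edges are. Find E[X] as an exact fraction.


K_17 has (17 − 1)!/2 = 10461394944000 labelled Hamiltonian cycles.
For each such Hamiltonian cycle H, let X_H = 1 if all 17 edges of H are present in G. Then P[X_H = 1] = p^{17} = (4/17)^{17} = 17179869184/827240261886336764177.
Summing the indicators: E[X] = Σ_H E[X_H] = 10461394944000 · p^{17} = 10461394944000 · 17179869184/827240261886336764177 = 179725396620079005696000/827240261886336764177.
Numerically: E[X] ≈ 217.26.

E[X] = 10461394944000 · (4/17)^{17} = 179725396620079005696000/827240261886336764177 ≈ 217.26.


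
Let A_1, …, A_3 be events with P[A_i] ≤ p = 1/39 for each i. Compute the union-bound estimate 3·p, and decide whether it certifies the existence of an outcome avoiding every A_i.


Union bound: P[∪_{i=1}^{3} A_i] ≤ Σ_i P[A_i] ≤ 3·p = 3·(1/39) = 1/13.
Numerically: 1/13 ≈ 0.07692.
Is 1/13 < 1? YES.
Since P[∪ A_i] ≤ 1/13 < 1, the complement has P[∩ A_i^c] ≥ 1 − 1/13 = 12/13 > 0, so some outcome avoids every A_i.

3·p = 1/13 ≈ 0.07692; existence CERTIFIED by the union bound.


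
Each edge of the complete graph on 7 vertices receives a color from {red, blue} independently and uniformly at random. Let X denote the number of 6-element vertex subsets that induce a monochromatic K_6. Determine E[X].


Let X = Σ_S X_S over the C(7, 6) = 7 subsets S of size 6, where X_S = 1 if the K_6 on S is monochromatic.
For a fixed S, the K_6 on S has C(6, 2) = 15 edges. P[all 15 edges red] = (1/2)^15, and likewise for blue, so P[monochromatic] = 2·(1/2)^15 = 2^{1 − 15} = 1/16384.
By linearity of expectation: E[X] = C(7, 6) · 2^{1 − 15} = 7 · 1/16384 = 7/16384.
Numerically: E[X] ≈ 0.000427.

E[X] = C(7,6)·2^(1−C(6,2)) = 7/16384 ≈ 0.000427.


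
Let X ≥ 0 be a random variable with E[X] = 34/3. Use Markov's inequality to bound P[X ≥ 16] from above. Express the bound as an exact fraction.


μ = E[X] = 34/3, a = 16.
Markov: P[X ≥ 16] ≤ μ/a = (34/3)/16 = 17/24.
Numerically: ≈ 0.708333.
(Since a = 16 > μ = 11.333333, the bound 17/24 is < 1 and informative.)

P[X ≥ 16] ≤ 17/24 ≈ 0.708333.


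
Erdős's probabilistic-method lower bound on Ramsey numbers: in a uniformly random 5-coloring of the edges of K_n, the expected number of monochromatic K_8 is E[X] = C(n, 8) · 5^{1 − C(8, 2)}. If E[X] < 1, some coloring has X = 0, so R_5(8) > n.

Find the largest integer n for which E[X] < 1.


We need C(n, 8) · 5^{1 − 28} < 1, i.e. C(n, 8) < 5^{28 − 1} = 7450580596923828125.
Check values of n near the boundary:
  n = 858: C(858, 8) = 7049584530256467771; 7049584530256467771 < 7450580596923828125? YES
  n = 859: C(859, 8) = 7115855595170747139; 7115855595170747139 < 7450580596923828125? YES
  n = 860: C(860, 8) = 7182671140665308145; 7182671140665308145 < 7450580596923828125? YES
  n = 861: C(861, 8) = 7250034996615275865; 7250034996615275865 < 7450580596923828125? YES
  n = 862: C(862, 8) = 7317951015318931845; 7317951015318931845 < 7450580596923828125? YES
  n = 863: C(863, 8) = 7386423071602617757; 7386423071602617757 < 7450580596923828125? YES
  n = 864: C(864, 8) = 7455455062926006708; 7455455062926006708 < 7450580596923828125? NO
  n = 865: C(865, 8) = 7525050909487743060; 7525050909487743060 < 7450580596923828125? NO
  n = 866: C(866, 8) = 7595214554331451620; 7595214554331451620 < 7450580596923828125? NO
The largest n with C(n, 8) < 7450580596923828125 is n = 863 (where E[X] = 7386423071602617757/7450580596923828125 ≈ 0.9913889). Hence R_5(8) > 863, i.e. R_5(8) ≥ 864.

Largest n = 863; hence R_5(8) > 863.


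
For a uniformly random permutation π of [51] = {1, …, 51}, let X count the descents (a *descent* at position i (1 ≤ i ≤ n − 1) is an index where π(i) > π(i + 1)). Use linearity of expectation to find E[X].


Write X = Σ X_I over i = 1, …, 50, with X_I the indicator of one descent.
There are 50 indicators.
For each fixed i, the pair (π(i), π(i+1)) is a uniformly random ordered pair of distinct values from {1, …, 51}; by symmetry P[π(i) > π(i+1)] = 1/2.
By linearity: E[X] = 50 · (1/2) = (51 − 1) · (1/2) = 25 ≈ 25.000000.

E[X] = 25 = 25.000000.


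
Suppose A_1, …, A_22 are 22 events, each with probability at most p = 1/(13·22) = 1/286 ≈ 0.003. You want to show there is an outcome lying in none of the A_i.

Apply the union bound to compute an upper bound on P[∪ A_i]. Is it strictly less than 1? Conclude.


Union bound: P[∪_{i=1}^{22} A_i] ≤ Σ_i P[A_i] ≤ 22·p = 22·(1/286) = 1/13.
Numerically: 1/13 ≈ 0.077.
Is 1/13 < 1? YES.
Since P[∪ A_i] ≤ 1/13 < 1, the complement has P[∩ A_i^c] ≥ 1 − 1/13 = 12/13 > 0, so some outcome avoids every A_i.

22·p = 1/13 ≈ 0.077; existence CERTIFIED by the union bound.


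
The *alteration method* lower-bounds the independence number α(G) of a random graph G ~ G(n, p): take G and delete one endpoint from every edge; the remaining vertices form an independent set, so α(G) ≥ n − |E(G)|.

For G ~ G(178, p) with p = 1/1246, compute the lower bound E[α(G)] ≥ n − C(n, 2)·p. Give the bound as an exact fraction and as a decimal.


E[|E(G)|] = C(178, 2)·p = 15753 · (1/1246) = 177/14.
E[α(G)] ≥ n − E[|E(G)|] = 178 − 177/14 = 2315/14.
Numerically: ≈ 165.3571.
(This is only a lower bound; the true E[α(G)] may be larger.)

E[α(G)] ≥ 2315/14 ≈ 165.3571.


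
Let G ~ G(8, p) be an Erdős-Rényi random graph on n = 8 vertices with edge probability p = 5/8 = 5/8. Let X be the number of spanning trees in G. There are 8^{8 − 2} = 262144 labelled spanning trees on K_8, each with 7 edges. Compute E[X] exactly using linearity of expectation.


K_8 has 8^{8 − 2} = 262144 labelled spanning trees.
For each such spanning tree H, let X_H = 1 if all 7 edges of H are present in G. Then P[X_H = 1] = p^{7} = (5/8)^{7} = 78125/2097152.
Summing the indicators: E[X] = Σ_H E[X_H] = 262144 · p^{7} = 262144 · 78125/2097152 = 78125/8.
Numerically: E[X] ≈ 9766.

E[X] = 262144 · (5/8)^{7} = 78125/8 ≈ 9766.


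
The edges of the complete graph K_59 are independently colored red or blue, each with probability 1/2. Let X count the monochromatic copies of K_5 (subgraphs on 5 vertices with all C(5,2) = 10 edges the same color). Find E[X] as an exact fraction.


Let X = Σ_S X_S over the C(59, 5) = 5006386 subsets S of size 5, where X_S = 1 if the K_5 on S is monochromatic.
For a fixed S, the K_5 on S has C(5, 2) = 10 edges. P[all 10 edges red] = (1/2)^10, and likewise for blue, so P[monochromatic] = 2·(1/2)^10 = 2^{1 − 10} = 1/512.
By linearity of expectation: E[X] = C(59, 5) · 2^{1 − 10} = 5006386 · 1/512 = 2503193/256.
Numerically: E[X] ≈ 9778.09766.

E[X] = C(59,5)·2^(1−C(5,2)) = 2503193/256 ≈ 9778.09766.


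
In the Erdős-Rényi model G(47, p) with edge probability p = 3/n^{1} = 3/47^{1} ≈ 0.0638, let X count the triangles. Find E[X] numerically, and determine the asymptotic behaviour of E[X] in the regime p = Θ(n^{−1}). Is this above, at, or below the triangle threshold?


Number of potential triangles: C(47, 3) = 16215.
Each occurs with probability p³ ≈ (0.0638)³ ≈ 2.60058e-04.
By linearity: E[X] = C(47, 3)·p³ ≈ 16215 · 2.60058e-04 ≈ 4.217.
Here α = 1, so p = 3/n is exactly at the triangle threshold p ~ 1/n. Asymptotically E[X] → c³/6 = 3³/6 = 9/2 ≈ 4.500, a bounded constant. In this regime the triangle count is asymptotically Poisson(c³/6).

E[X] ≈ 4.217; in regime p = Θ(1/n^{1}) E[X] stays bounded (at the triangle threshold p ~ 1/n).


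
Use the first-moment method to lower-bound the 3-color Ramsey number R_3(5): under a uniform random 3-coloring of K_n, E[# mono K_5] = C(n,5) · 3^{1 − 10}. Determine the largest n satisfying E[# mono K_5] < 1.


We need C(n, 5) · 3^{1 − 10} < 1, i.e. C(n, 5) < 3^{10 − 1} = 19683.
Check values of n near the boundary:
  n = 16: C(16, 5) = 4368; 4368 < 19683? YES
  n = 17: C(17, 5) = 6188; 6188 < 19683? YES
  n = 18: C(18, 5) = 8568; 8568 < 19683? YES
  n = 19: C(19, 5) = 11628; 11628 < 19683? YES
  n = 20: C(20, 5) = 15504; 15504 < 19683? YES
  n = 21: C(21, 5) = 20349; 20349 < 19683? NO
  n = 22: C(22, 5) = 26334; 26334 < 19683? NO
  n = 23: C(23, 5) = 33649; 33649 < 19683? NO
The largest n with C(n, 5) < 19683 is n = 20 (where E[X] = 5168/6561 ≈ 0.78768). Hence R_3(5) > 20, i.e. R_3(5) ≥ 21.

Largest n = 20; hence R_3(5) > 20.


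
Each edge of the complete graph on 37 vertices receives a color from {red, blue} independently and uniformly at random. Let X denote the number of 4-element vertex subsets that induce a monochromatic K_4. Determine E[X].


Let X = Σ_S X_S over the C(37, 4) = 66045 subsets S of size 4, where X_S = 1 if the K_4 on S is monochromatic.
For a fixed S, the K_4 on S has C(4, 2) = 6 edges. P[all 6 edges red] = (1/2)^6, and likewise for blue, so P[monochromatic] = 2·(1/2)^6 = 2^{1 − 6} = 1/32.
Summing: E[X] = C(37, 4) · 2^{1 − 6} = 66045 · 1/32 = 66045/32.
Numerically: E[X] ≈ 2063.9062.

E[X] = C(37,4)·2^(1−C(4,2)) = 66045/32 ≈ 2063.9062.


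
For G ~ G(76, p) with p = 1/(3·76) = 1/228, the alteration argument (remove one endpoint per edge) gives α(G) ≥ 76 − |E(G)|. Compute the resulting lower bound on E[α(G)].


E[|E(G)|] = C(76, 2)·p = 2850 · (1/228) = 25/2.
E[α(G)] ≥ n − E[|E(G)|] = 76 − 25/2 = 127/2.
Numerically: ≈ 63.50000.
(This is only a lower bound; the true E[α(G)] may be larger.)

E[α(G)] ≥ 127/2 ≈ 63.50000.


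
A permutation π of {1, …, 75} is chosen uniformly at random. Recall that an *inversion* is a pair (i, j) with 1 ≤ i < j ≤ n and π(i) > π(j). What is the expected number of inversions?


Write X = Σ X_I over the C(75, 2) = 2775 pairs i < j, with X_I the indicator of one inversion.
There are 2775 indicators.
For each fixed pair i < j, the values π(i) and π(j) are two distinct elements of {1, …, 75} in uniformly random order; by symmetry P[π(i) > π(j)] = 1/2.
By linearity: E[X] = 2775 · (1/2) = C(75, 2) · (1/2) = 2775/2 = 2775/2 ≈ 1387.50000.

E[X] = 2775/2 = 1387.50000.


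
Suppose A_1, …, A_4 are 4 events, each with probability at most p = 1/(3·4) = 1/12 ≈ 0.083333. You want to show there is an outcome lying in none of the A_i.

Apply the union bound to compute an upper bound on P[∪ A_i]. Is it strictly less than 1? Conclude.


Union bound: P[∪_{i=1}^{4} A_i] ≤ Σ_i P[A_i] ≤ 4·p = 4·(1/12) = 1/3.
Numerically: 1/3 ≈ 0.333333.
Is 1/3 < 1? YES.
Since P[∪ A_i] ≤ 1/3 < 1, the complement has P[∩ A_i^c] ≥ 1 − 1/3 = 2/3 > 0, so some outcome avoids every A_i.

4·p = 1/3 ≈ 0.333333; existence CERTIFIED by the union bound.


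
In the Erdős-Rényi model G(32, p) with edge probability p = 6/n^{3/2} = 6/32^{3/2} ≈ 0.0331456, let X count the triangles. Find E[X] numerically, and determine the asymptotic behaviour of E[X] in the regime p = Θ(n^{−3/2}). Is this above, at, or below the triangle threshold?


Number of potential triangles: C(32, 3) = 4960.
Each occurs with probability p³ ≈ (0.0331456)³ ≈ 3.64148771e-05.
By linearity: E[X] = C(32, 3)·p³ ≈ 4960 · 3.64148771e-05 ≈ 0.180618.
Since α = 3/2 > 1, p = c/n^{3/2} = o(1/n) is below the triangle threshold p ~ 1/n. Asymptotically E[X] ~ (c³/6)·n^{3(1−α)} = (6³/6)·n^{-1.5} → 0, so by Markov's inequality G has no triangles w.h.p.

E[X] ≈ 0.180618; in regime p = Θ(1/n^{3/2}) E[X] tends to 0 (below the triangle threshold p ~ 1/n).
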